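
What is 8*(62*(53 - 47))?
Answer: 2976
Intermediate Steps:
8*(62*(53 - 47)) = 8*(62*6) = 8*372 = 2976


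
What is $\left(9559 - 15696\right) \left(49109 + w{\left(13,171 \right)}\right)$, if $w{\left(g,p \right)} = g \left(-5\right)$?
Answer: $-300983028$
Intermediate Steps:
$w{\left(g,p \right)} = - 5 g$
$\left(9559 - 15696\right) \left(49109 + w{\left(13,171 \right)}\right) = \left(9559 - 15696\right) \left(49109 - 65\right) = - 6137 \left(49109 - 65\right) = \left(-6137\right) 49044 = -300983028$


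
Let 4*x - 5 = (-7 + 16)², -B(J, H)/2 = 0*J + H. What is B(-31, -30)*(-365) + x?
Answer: -43757/2 ≈ -21879.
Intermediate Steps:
B(J, H) = -2*H (B(J, H) = -2*(0*J + H) = -2*(0 + H) = -2*H)
x = 43/2 (x = 5/4 + (-7 + 16)²/4 = 5/4 + (¼)*9² = 5/4 + (¼)*81 = 5/4 + 81/4 = 43/2 ≈ 21.500)
B(-31, -30)*(-365) + x = -2*(-30)*(-365) + 43/2 = 60*(-365) + 43/2 = -21900 + 43/2 = -43757/2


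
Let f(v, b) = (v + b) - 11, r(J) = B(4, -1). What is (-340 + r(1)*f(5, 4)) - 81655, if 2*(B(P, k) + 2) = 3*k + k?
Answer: -81987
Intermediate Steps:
B(P, k) = -2 + 2*k (B(P, k) = -2 + (3*k + k)/2 = -2 + (4*k)/2 = -2 + 2*k)
r(J) = -4 (r(J) = -2 + 2*(-1) = -2 - 2 = -4)
f(v, b) = -11 + b + v (f(v, b) = (b + v) - 11 = -11 + b + v)
(-340 + r(1)*f(5, 4)) - 81655 = (-340 - 4*(-11 + 4 + 5)) - 81655 = (-340 - 4*(-2)) - 81655 = (-340 + 8) - 81655 = -332 - 81655 = -81987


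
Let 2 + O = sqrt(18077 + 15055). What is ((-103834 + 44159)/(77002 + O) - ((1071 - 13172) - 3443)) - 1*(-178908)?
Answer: 26202156146394/134749247 + 5425*sqrt(8283)/269498494 ≈ 1.9445e+5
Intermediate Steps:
O = -2 + 2*sqrt(8283) (O = -2 + sqrt(18077 + 15055) = -2 + sqrt(33132) = -2 + 2*sqrt(8283) ≈ 180.02)
((-103834 + 44159)/(77002 + O) - ((1071 - 13172) - 3443)) - 1*(-178908) = ((-103834 + 44159)/(77002 + (-2 + 2*sqrt(8283))) - ((1071 - 13172) - 3443)) - 1*(-178908) = (-59675/(77000 + 2*sqrt(8283)) - (-12101 - 3443)) + 178908 = (-59675/(77000 + 2*sqrt(8283)) - 1*(-15544)) + 178908 = (-59675/(77000 + 2*sqrt(8283)) + 15544) + 178908 = (15544 - 59675/(77000 + 2*sqrt(8283))) + 178908 = 194452 - 59675/(77000 + 2*sqrt(8283))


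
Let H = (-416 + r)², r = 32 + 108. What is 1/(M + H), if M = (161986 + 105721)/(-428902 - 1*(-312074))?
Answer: 116828/8899222021 ≈ 1.3128e-5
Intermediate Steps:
M = -267707/116828 (M = 267707/(-428902 + 312074) = 267707/(-116828) = 267707*(-1/116828) = -267707/116828 ≈ -2.2915)
r = 140
H = 76176 (H = (-416 + 140)² = (-276)² = 76176)
1/(M + H) = 1/(-267707/116828 + 76176) = 1/(8899222021/116828) = 116828/8899222021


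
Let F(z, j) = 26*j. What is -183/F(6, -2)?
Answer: 183/52 ≈ 3.5192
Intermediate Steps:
-183/F(6, -2) = -183/(26*(-2)) = -183/(-52) = -183*(-1/52) = 183/52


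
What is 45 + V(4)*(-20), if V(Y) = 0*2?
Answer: 45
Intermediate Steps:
V(Y) = 0
45 + V(4)*(-20) = 45 + 0*(-20) = 45 + 0 = 45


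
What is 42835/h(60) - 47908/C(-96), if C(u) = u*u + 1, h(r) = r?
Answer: 78387143/110604 ≈ 708.72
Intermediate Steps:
C(u) = 1 + u² (C(u) = u² + 1 = 1 + u²)
42835/h(60) - 47908/C(-96) = 42835/60 - 47908/(1 + (-96)²) = 42835*(1/60) - 47908/(1 + 9216) = 8567/12 - 47908/9217 = 78387143/110604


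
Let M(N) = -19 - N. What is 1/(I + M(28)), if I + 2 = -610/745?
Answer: -149/7423 ≈ -0.020073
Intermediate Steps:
I = -420/149 (I = -2 - 610/745 = -2 - 610*1/745 = -2 - 122/149 = -420/149 ≈ -2.8188)
1/(I + M(28)) = 1/(-420/149 + (-19 - 1*28)) = 1/(-420/149 + (-19 - 28)) = 1/(-420/149 - 47) = 1/(-7423/149) = -149/7423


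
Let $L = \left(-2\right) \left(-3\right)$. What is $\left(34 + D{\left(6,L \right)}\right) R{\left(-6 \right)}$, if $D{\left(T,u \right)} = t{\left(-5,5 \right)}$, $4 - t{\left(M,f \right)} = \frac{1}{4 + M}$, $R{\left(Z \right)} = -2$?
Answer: $-78$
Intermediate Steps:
$L = 6$
$t{\left(M,f \right)} = 4 - \frac{1}{4 + M}$
$D{\left(T,u \right)} = 5$ ($D{\left(T,u \right)} = \frac{15 + 4 \left(-5\right)}{4 - 5} = \frac{15 - 20}{-1} = \left(-1\right) \left(-5\right) = 5$)
$\left(34 + D{\left(6,L \right)}\right) R{\left(-6 \right)} = \left(34 + 5\right) \left(-2\right) = 39 \left(-2\right) = -78$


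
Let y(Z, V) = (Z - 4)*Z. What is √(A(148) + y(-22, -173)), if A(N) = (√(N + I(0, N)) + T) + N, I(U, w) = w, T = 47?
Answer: √(767 + 2*√74) ≈ 28.004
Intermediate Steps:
y(Z, V) = Z*(-4 + Z) (y(Z, V) = (-4 + Z)*Z = Z*(-4 + Z))
A(N) = 47 + N + √2*√N (A(N) = (√(N + N) + 47) + N = (√(2*N) + 47) + N = (√2*√N + 47) + N = (47 + √2*√N) + N = 47 + N + √2*√N)
√(A(148) + y(-22, -173)) = √((47 + 148 + √2*√148) - 22*(-4 - 22)) = √((47 + 148 + √2*(2*√37)) - 22*(-26)) = √((47 + 148 + 2*√74) + 572) = √((195 + 2*√74) + 572) = √(767 + 2*√74)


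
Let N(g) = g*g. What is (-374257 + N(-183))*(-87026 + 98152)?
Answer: -3791384768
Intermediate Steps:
N(g) = g²
(-374257 + N(-183))*(-87026 + 98152) = (-374257 + (-183)²)*(-87026 + 98152) = (-374257 + 33489)*11126 = -340768*11126 = -3791384768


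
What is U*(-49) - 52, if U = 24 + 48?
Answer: -3580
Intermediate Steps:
U = 72
U*(-49) - 52 = 72*(-49) - 52 = -3528 - 52 = -3580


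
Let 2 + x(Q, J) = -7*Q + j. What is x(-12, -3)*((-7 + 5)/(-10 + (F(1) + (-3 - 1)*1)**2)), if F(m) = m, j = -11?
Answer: 142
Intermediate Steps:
x(Q, J) = -13 - 7*Q (x(Q, J) = -2 + (-7*Q - 11) = -2 + (-11 - 7*Q) = -13 - 7*Q)
x(-12, -3)*((-7 + 5)/(-10 + (F(1) + (-3 - 1)*1)**2)) = (-13 - 7*(-12))*((-7 + 5)/(-10 + (1 + (-3 - 1)*1)**2)) = (-13 + 84)*(-2/(-10 + (1 - 4*1)**2)) = 71*(-2/(-10 + (1 - 4)**2)) = 71*(-2/(-10 + (-3)**2)) = 71*(-2/(-10 + 9)) = 71*(-2/(-1)) = 71*(-2*(-1)) = 71*2 = 142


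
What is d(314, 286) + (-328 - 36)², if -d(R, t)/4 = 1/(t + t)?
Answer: 18946927/143 ≈ 1.3250e+5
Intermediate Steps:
d(R, t) = -2/t (d(R, t) = -4/(t + t) = -4*1/(2*t) = -2/t)
d(314, 286) + (-328 - 36)² = -2/286 + (-328 - 36)² = -2*1/286 + (-364)² = -1/143 + 132496 = 18946927/143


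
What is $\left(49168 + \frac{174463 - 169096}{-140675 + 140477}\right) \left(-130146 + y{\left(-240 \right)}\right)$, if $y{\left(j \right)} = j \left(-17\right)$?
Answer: $- \frac{68144955289}{11} \approx -6.195 \cdot 10^{9}$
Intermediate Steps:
$y{\left(j \right)} = - 17 j$
$\left(49168 + \frac{174463 - 169096}{-140675 + 140477}\right) \left(-130146 + y{\left(-240 \right)}\right) = \left(49168 + \frac{174463 - 169096}{-140675 + 140477}\right) \left(-130146 - -4080\right) = \left(49168 + \frac{5367}{-198}\right) \left(-130146 + 4080\right) = \left(49168 + 5367 \left(- \frac{1}{198}\right)\right) \left(-126066\right) = \left(49168 - \frac{1789}{66}\right) \left(-126066\right) = \frac{3243299}{66} \left(-126066\right) = - \frac{68144955289}{11}$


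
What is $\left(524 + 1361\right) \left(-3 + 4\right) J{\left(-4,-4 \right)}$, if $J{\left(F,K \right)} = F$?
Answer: $-7540$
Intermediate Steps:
$\left(524 + 1361\right) \left(-3 + 4\right) J{\left(-4,-4 \right)} = \left(524 + 1361\right) \left(-3 + 4\right) \left(-4\right) = 1885 \cdot 1 \left(-4\right) = 1885 \left(-4\right) = -7540$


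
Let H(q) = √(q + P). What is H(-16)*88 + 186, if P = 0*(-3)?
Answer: 186 + 352*I ≈ 186.0 + 352.0*I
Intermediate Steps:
P = 0
H(q) = √q (H(q) = √(q + 0) = √q)
H(-16)*88 + 186 = √(-16)*88 + 186 = (4*I)*88 + 186 = 352*I + 186 = 186 + 352*I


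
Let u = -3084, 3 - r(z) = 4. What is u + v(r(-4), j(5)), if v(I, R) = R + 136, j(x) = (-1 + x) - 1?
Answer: -2945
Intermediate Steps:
r(z) = -1 (r(z) = 3 - 1*4 = 3 - 4 = -1)
j(x) = -2 + x
v(I, R) = 136 + R
u + v(r(-4), j(5)) = -3084 + (136 + (-2 + 5)) = -3084 + (136 + 3) = -3084 + 139 = -2945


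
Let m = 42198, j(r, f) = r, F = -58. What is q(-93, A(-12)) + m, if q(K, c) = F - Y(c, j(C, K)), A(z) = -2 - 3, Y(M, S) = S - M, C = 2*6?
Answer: 42123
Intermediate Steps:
C = 12
A(z) = -5
q(K, c) = -70 + c (q(K, c) = -58 - (12 - c) = -58 + (-12 + c) = -70 + c)
q(-93, A(-12)) + m = (-70 - 5) + 42198 = -75 + 42198 = 42123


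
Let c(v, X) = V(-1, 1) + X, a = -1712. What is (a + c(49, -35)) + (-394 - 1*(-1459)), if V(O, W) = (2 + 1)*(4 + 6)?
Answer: -652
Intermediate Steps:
V(O, W) = 30 (V(O, W) = 3*10 = 30)
c(v, X) = 30 + X
(a + c(49, -35)) + (-394 - 1*(-1459)) = (-1712 + (30 - 35)) + (-394 - 1*(-1459)) = (-1712 - 5) + (-394 + 1459) = -1717 + 1065 = -652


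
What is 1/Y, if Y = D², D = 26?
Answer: 1/676 ≈ 0.0014793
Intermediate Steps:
Y = 676 (Y = 26² = 676)
1/Y = 1/676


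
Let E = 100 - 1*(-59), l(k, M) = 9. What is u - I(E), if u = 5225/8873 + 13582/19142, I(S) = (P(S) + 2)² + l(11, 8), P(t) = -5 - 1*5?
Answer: -320481539/4469657 ≈ -71.702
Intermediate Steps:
P(t) = -10 (P(t) = -5 - 5 = -10)
E = 159 (E = 100 + 59 = 159)
I(S) = 73 (I(S) = (-10 + 2)² + 9 = (-8)² + 9 = 64 + 9 = 73)
u = 5803422/4469657 (u = 5225*(1/8873) + 13582*(1/19142) = 275/467 + 6791/9571 = 5803422/4469657 ≈ 1.2984)
u - I(E) = 5803422/4469657 - 1*73 = 5803422/4469657 - 73 = -320481539/4469657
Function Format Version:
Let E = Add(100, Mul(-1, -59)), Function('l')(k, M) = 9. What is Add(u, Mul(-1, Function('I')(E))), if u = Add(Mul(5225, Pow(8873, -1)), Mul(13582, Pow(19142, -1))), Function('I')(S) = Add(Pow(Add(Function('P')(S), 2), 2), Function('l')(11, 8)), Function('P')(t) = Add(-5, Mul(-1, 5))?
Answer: Rational(-320481539, 4469657) ≈ -71.702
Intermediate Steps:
Function('P')(t) = -10 (Function('P')(t) = Add(-5, -5) = -10)
E = 159 (E = Add(100, 59) = 159)
Function('I')(S) = 73 (Function('I')(S) = Add(Pow(Add(-10, 2), 2), 9) = Add(Pow(-8, 2), 9) = Add(64, 9) = 73)
u = Rational(5803422, 4469657) (u = Add(Mul(5225, Rational(1, 8873)), Mul(13582, Rational(1, 19142))) = Add(Rational(275, 467), Rational(6791, 9571)) = Rational(5803422, 4469657) ≈ 1.2984)
Add(u, Mul(-1, Function('I')(E))) = Add(Rational(5803422, 4469657), Mul(-1, 73)) = Add(Rational(5803422, 4469657), -73) = Rational(-320481539, 4469657)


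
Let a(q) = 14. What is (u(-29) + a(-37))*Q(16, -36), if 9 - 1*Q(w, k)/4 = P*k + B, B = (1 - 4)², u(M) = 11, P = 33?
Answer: 118800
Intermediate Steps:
B = 9 (B = (-3)² = 9)
Q(w, k) = -132*k (Q(w, k) = 36 - 4*(33*k + 9) = 36 - 4*(9 + 33*k) = 36 + (-36 - 132*k) = -132*k)
(u(-29) + a(-37))*Q(16, -36) = (11 + 14)*(-132*(-36)) = 25*4752 = 118800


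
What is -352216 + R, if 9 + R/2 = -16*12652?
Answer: -757098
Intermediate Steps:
R = -404882 (R = -18 + 2*(-16*12652) = -18 + 2*(-202432) = -18 - 404864 = -404882)
-352216 + R = -352216 - 404882 = -757098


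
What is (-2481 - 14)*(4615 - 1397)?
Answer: -8028910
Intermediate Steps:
(-2481 - 14)*(4615 - 1397) = -2495*3218 = -8028910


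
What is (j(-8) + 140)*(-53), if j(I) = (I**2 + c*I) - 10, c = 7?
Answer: -7314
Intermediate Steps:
j(I) = -10 + I**2 + 7*I (j(I) = (I**2 + 7*I) - 10 = -10 + I**2 + 7*I)
(j(-8) + 140)*(-53) = ((-10 + (-8)**2 + 7*(-8)) + 140)*(-53) = ((-10 + 64 - 56) + 140)*(-53) = (-2 + 140)*(-53) = 138*(-53) = -7314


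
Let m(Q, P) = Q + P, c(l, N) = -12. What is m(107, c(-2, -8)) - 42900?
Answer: -42805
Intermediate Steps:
m(Q, P) = P + Q
m(107, c(-2, -8)) - 42900 = (-12 + 107) - 42900 = 95 - 42900 = -42805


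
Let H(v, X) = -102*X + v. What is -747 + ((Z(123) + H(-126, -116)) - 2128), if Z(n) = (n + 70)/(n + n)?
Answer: 2172619/246 ≈ 8831.8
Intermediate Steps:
Z(n) = (70 + n)/(2*n) (Z(n) = (70 + n)/((2*n)) = (70 + n)*(1/(2*n)) = (70 + n)/(2*n))
H(v, X) = v - 102*X
-747 + ((Z(123) + H(-126, -116)) - 2128) = -747 + (((1/2)*(70 + 123)/123 + (-126 - 102*(-116))) - 2128) = -747 + (((1/2)*(1/123)*193 + (-126 + 11832)) - 2128) = -747 + ((193/246 + 11706) - 2128) = -747 + (2879869/246 - 2128) = -747 + 2356381/246 = 2172619/246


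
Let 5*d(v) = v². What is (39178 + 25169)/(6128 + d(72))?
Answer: 321735/35824 ≈ 8.9810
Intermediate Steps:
d(v) = v²/5
(39178 + 25169)/(6128 + d(72)) = (39178 + 25169)/(6128 + (⅕)*72²) = 64347/(6128 + (⅕)*5184) = 64347/(6128 + 5184/5) = 64347/(35824/5) = 64347*(5/35824) = 321735/35824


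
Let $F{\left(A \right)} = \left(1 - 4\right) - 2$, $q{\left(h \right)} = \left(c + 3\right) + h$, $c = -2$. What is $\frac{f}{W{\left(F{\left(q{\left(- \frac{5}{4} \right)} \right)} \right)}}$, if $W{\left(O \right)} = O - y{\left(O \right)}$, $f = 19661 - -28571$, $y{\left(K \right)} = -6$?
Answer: $48232$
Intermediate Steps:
$q{\left(h \right)} = 1 + h$ ($q{\left(h \right)} = \left(-2 + 3\right) + h = 1 + h$)
$F{\left(A \right)} = -5$ ($F{\left(A \right)} = -3 - 2 = -5$)
$f = 48232$ ($f = 19661 + 28571 = 48232$)
$W{\left(O \right)} = 6 + O$ ($W{\left(O \right)} = O - -6 = O + 6 = 6 + O$)
$\frac{f}{W{\left(F{\left(q{\left(- \frac{5}{4} \right)} \right)} \right)}} = \frac{48232}{6 - 5} = \frac{48232}{1} = 48232 \cdot 1 = 48232$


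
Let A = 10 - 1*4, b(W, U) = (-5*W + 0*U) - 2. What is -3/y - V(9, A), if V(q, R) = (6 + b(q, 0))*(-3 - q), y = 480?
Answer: -78721/160 ≈ -492.01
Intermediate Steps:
b(W, U) = -2 - 5*W (b(W, U) = (-5*W + 0) - 2 = -5*W - 2 = -2 - 5*W)
A = 6 (A = 10 - 4 = 6)
V(q, R) = (-3 - q)*(4 - 5*q) (V(q, R) = (6 + (-2 - 5*q))*(-3 - q) = (4 - 5*q)*(-3 - q) = (-3 - q)*(4 - 5*q))
-3/y - V(9, A) = -3/480 - (-12 + 5*9² + 11*9) = -3*1/480 - (-12 + 5*81 + 99) = -1/160 - (-12 + 405 + 99) = -1/160 - 1*492 = -1/160 - 492 = -78721/160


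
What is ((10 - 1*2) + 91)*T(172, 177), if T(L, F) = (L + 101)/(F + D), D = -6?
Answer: 3003/19 ≈ 158.05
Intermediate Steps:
T(L, F) = (101 + L)/(-6 + F) (T(L, F) = (L + 101)/(F - 6) = (101 + L)/(-6 + F))
((10 - 1*2) + 91)*T(172, 177) = ((10 - 1*2) + 91)*((101 + 172)/(-6 + 177)) = ((10 - 2) + 91)*(273/171) = (8 + 91)*((1/171)*273) = 99*(91/57) = 3003/19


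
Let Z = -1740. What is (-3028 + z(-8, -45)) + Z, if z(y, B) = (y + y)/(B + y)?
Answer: -252688/53 ≈ -4767.7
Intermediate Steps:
z(y, B) = 2*y/(B + y) (z(y, B) = (2*y)/(B + y) = 2*y/(B + y))
(-3028 + z(-8, -45)) + Z = (-3028 + 2*(-8)/(-45 - 8)) - 1740 = (-3028 + 2*(-8)/(-53)) - 1740 = (-3028 + 2*(-8)*(-1/53)) - 1740 = (-3028 + 16/53) - 1740 = -160468/53 - 1740 = -252688/53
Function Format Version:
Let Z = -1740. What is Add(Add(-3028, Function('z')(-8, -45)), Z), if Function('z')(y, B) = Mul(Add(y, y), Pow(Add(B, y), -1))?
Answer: Rational(-252688, 53) ≈ -4767.7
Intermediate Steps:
Function('z')(y, B) = Mul(2, y, Pow(Add(B, y), -1)) (Function('z')(y, B) = Mul(Mul(2, y), Pow(Add(B, y), -1)) = Mul(2, y, Pow(Add(B, y), -1)))
Add(Add(-3028, Function('z')(-8, -45)), Z) = Add(Add(-3028, Mul(2, -8, Pow(Add(-45, -8), -1))), -1740) = Add(Add(-3028, Mul(2, -8, Pow(-53, -1))), -1740) = Add(Add(-3028, Mul(2, -8, Rational(-1, 53))), -1740) = Add(Add(-3028, Rational(16, 53)), -1740) = Add(Rational(-160468, 53), -1740) = Rational(-252688, 53)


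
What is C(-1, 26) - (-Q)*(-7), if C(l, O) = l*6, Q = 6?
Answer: -48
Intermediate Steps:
C(l, O) = 6*l
C(-1, 26) - (-Q)*(-7) = 6*(-1) - (-1*6)*(-7) = -6 - (-6)*(-7) = -6 - 1*42 = -6 - 42 = -48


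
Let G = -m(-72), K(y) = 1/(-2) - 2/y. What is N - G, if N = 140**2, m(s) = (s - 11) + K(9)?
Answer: 351293/18 ≈ 19516.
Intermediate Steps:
K(y) = -1/2 - 2/y (K(y) = 1*(-1/2) - 2/y = -1/2 - 2/y)
m(s) = -211/18 + s (m(s) = (s - 11) + (1/2)*(-4 - 1*9)/9 = (-11 + s) + (1/2)*(1/9)*(-4 - 9) = (-11 + s) + (1/2)*(1/9)*(-13) = (-11 + s) - 13/18 = -211/18 + s)
N = 19600
G = 1507/18 (G = -(-211/18 - 72) = -1*(-1507/18) = 1507/18 ≈ 83.722)
N - G = 19600 - 1*1507/18 = 19600 - 1507/18 = 351293/18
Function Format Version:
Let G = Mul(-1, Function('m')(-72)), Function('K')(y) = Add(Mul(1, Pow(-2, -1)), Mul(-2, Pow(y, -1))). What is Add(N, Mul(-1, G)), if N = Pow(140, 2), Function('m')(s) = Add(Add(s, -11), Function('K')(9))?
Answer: Rational(351293, 18) ≈ 19516.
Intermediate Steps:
Function('K')(y) = Add(Rational(-1, 2), Mul(-2, Pow(y, -1))) (Function('K')(y) = Add(Mul(1, Rational(-1, 2)), Mul(-2, Pow(y, -1))) = Add(Rational(-1, 2), Mul(-2, Pow(y, -1))))
Function('m')(s) = Add(Rational(-211, 18), s) (Function('m')(s) = Add(Add(s, -11), Mul(Rational(1, 2), Pow(9, -1), Add(-4, Mul(-1, 9)))) = Add(Add(-11, s), Mul(Rational(1, 2), Rational(1, 9), Add(-4, -9))) = Add(Add(-11, s), Mul(Rational(1, 2), Rational(1, 9), -13)) = Add(Add(-11, s), Rational(-13, 18)) = Add(Rational(-211, 18), s))
N = 19600
G = Rational(1507, 18) (G = Mul(-1, Add(Rational(-211, 18), -72)) = Mul(-1, Rational(-1507, 18)) = Rational(1507, 18) ≈ 83.722)
Add(N, Mul(-1, G)) = Add(19600, Mul(-1, Rational(1507, 18))) = Add(19600, Rational(-1507, 18)) = Rational(351293, 18)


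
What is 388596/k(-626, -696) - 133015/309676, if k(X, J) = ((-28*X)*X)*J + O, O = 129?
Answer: -338566401133453/788319444091364 ≈ -0.42948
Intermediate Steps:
k(X, J) = 129 - 28*J*X**2 (k(X, J) = ((-28*X)*X)*J + 129 = (-28*X**2)*J + 129 = -28*J*X**2 + 129 = 129 - 28*J*X**2)
388596/k(-626, -696) - 133015/309676 = 388596/(129 - 28*(-696)*(-626)**2) - 133015/309676 = 388596/(129 - 28*(-696)*391876) - 133015*1/309676 = 388596/(129 + 7636879488) - 133015/309676 = 388596/7636879617 - 133015/309676 = 388596*(1/7636879617) - 133015/309676 = 129532/2545626539 - 133015/309676 = -338566401133453/788319444091364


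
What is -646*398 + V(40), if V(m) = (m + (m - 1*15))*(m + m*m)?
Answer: -150508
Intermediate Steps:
V(m) = (-15 + 2*m)*(m + m**2) (V(m) = (m + (m - 15))*(m + m**2) = (m + (-15 + m))*(m + m**2) = (-15 + 2*m)*(m + m**2))
-646*398 + V(40) = -646*398 + 40*(-15 - 13*40 + 2*40**2) = -257108 + 40*(-15 - 520 + 2*1600) = -257108 + 40*(-15 - 520 + 3200) = -257108 + 40*2665 = -257108 + 106600 = -150508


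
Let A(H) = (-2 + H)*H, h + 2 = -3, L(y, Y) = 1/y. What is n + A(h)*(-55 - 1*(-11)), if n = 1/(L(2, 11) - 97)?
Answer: -297222/193 ≈ -1540.0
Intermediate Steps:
h = -5 (h = -2 - 3 = -5)
A(H) = H*(-2 + H)
n = -2/193 (n = 1/(1/2 - 97) = 1/(-193/2) = -2/193 ≈ -0.010363)
n + A(h)*(-55 - 1*(-11)) = -2/193 + (-5*(-2 - 5))*(-55 - 1*(-11)) = -2/193 + (-5*(-7))*(-55 + 11) = -2/193 + 35*(-44) = -2/193 - 1540 = -297222/193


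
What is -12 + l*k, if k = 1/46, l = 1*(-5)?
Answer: -557/46 ≈ -12.109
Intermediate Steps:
l = -5
k = 1/46 ≈ 0.021739
-12 + l*k = -12 - 5*1/46 = -12 - 5/46 = -557/46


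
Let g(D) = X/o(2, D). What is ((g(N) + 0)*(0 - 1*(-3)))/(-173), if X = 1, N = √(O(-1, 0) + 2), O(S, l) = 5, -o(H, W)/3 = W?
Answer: √7/1211 ≈ 0.0021848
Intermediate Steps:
o(H, W) = -3*W
N = √7 (N = √(5 + 2) = √7 ≈ 2.6458)
g(D) = -1/(3*D) (g(D) = 1/(-3*D) = 1*(-1/(3*D)) = -1/(3*D))
((g(N) + 0)*(0 - 1*(-3)))/(-173) = ((-√7/7/3 + 0)*(0 - 1*(-3)))/(-173) = -(-√7/21 + 0)*(0 + 3)/173 = -(-√7/21 + 0)*3/173 = -(-√7/21)*3/173 = -(-1)*√7/1211 = √7/1211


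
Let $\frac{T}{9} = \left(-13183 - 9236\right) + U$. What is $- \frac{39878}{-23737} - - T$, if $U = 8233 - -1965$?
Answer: $- \frac{2610769015}{23737} \approx -1.0999 \cdot 10^{5}$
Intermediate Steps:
$U = 10198$ ($U = 8233 + 1965 = 10198$)
$T = -109989$ ($T = 9 \left(\left(-13183 - 9236\right) + 10198\right) = 9 \left(-22419 + 10198\right) = 9 \left(-12221\right) = -109989$)
$- \frac{39878}{-23737} - - T = - \frac{39878}{-23737} - \left(-1\right) \left(-109989\right) = \left(-39878\right) \left(- \frac{1}{23737}\right) - 109989 = \frac{39878}{23737} - 109989 = - \frac{2610769015}{23737}$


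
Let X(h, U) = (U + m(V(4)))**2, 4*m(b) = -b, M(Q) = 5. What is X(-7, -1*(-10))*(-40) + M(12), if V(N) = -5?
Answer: -10115/2 ≈ -5057.5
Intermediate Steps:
m(b) = -b/4 (m(b) = (-b)/4 = -b/4)
X(h, U) = (5/4 + U)**2 (X(h, U) = (U - 1/4*(-5))**2 = (U + 5/4)**2 = (5/4 + U)**2)
X(-7, -1*(-10))*(-40) + M(12) = ((5 + 4*(-1*(-10)))**2/16)*(-40) + 5 = ((5 + 4*10)**2/16)*(-40) + 5 = ((5 + 40)**2/16)*(-40) + 5 = ((1/16)*45**2)*(-40) + 5 = ((1/16)*2025)*(-40) + 5 = (2025/16)*(-40) + 5 = -10125/2 + 5 = -10115/2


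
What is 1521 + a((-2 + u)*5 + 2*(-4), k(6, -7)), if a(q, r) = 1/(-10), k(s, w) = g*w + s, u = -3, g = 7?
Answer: 15209/10 ≈ 1520.9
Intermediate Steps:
k(s, w) = s + 7*w (k(s, w) = 7*w + s = s + 7*w)
a(q, r) = -⅒
1521 + a((-2 + u)*5 + 2*(-4), k(6, -7)) = 1521 - ⅒ = 15209/10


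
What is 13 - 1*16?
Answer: -3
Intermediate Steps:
13 - 1*16 = 13 - 16 = -3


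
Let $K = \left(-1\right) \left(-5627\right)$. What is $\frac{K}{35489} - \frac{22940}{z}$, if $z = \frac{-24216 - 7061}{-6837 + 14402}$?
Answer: $\frac{6158976093579}{1109989453} \approx 5548.7$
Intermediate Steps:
$K = 5627$
$z = - \frac{31277}{7565} \approx -4.1344$
$\frac{K}{35489} - \frac{22940}{z} = \frac{5627}{35489} - \frac{22940}{- \frac{31277}{7565}} = 5627 \cdot \frac{1}{35489} - - \frac{173541100}{31277} = \frac{5627}{35489} + \frac{173541100}{31277} = \frac{6158976093579}{1109989453}$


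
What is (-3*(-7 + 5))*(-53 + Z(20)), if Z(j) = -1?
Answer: -324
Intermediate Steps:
(-3*(-7 + 5))*(-53 + Z(20)) = (-3*(-7 + 5))*(-53 - 1) = -3*(-2)*(-54) = 6*(-54) = -324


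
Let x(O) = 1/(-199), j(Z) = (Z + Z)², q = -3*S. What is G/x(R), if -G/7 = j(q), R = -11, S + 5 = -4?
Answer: 4061988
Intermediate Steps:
S = -9 (S = -5 - 4 = -9)
q = 27 (q = -3*(-9) = 27)
j(Z) = 4*Z² (j(Z) = (2*Z)² = 4*Z²)
x(O) = -1/199
G = -20412 (G = -28*27² = -28*729 = -7*2916 = -20412)
G/x(R) = -20412/(-1/199) = -20412*(-199) = 4061988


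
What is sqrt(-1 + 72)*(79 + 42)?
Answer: 121*sqrt(71) ≈ 1019.6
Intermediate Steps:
sqrt(-1 + 72)*(79 + 42) = sqrt(71)*121 = 121*sqrt(71)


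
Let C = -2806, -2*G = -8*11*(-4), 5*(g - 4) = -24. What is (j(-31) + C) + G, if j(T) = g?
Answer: -14914/5 ≈ -2982.8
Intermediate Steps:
g = -⅘ (g = 4 + (⅕)*(-24) = 4 - 24/5 = -⅘ ≈ -0.80000)
j(T) = -⅘
G = -176 (G = -(-8*11)*(-4)/2 = -(-44)*(-4) = -½*352 = -176)
(j(-31) + C) + G = (-⅘ - 2806) - 176 = -14034/5 - 176 = -14914/5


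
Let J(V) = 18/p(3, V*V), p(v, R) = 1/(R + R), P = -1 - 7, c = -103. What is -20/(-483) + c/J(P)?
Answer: -1223/370944 ≈ -0.0032970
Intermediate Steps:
P = -8
p(v, R) = 1/(2*R)
J(V) = 36*V² (J(V) = 18/((1/(2*((V*V))))) = 18/((1/(2*(V²)))) = 18/((1/(2*V²))) = 18*(2*V²) = 36*V²)
-20/(-483) + c/J(P) = -20/(-483) - 103/(36*(-8)²) = -20*(-1/483) - 103/(36*64) = 20/483 - 103/2304 = -1223/370944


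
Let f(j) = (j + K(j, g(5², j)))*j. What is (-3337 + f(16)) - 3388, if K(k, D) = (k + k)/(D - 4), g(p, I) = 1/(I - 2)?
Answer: -362963/55 ≈ -6599.3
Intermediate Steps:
g(p, I) = 1/(-2 + I)
K(k, D) = 2*k/(-4 + D) (K(k, D) = (2*k)/(-4 + D) = 2*k/(-4 + D))
f(j) = j*(j + 2*j/(-4 + 1/(-2 + j))) (f(j) = (j + 2*j/(-4 + 1/(-2 + j)))*j = j*(j + 2*j/(-4 + 1/(-2 + j))))
(-3337 + f(16)) - 3388 = (-3337 + 16²*(-5 + 2*16)/(-9 + 4*16)) - 3388 = (-3337 + 256*(-5 + 32)/(-9 + 64)) - 3388 = (-3337 + 256*27/55) - 3388 = (-3337 + 256*(1/55)*27) - 3388 = (-3337 + 6912/55) - 3388 = -176623/55 - 3388 = -362963/55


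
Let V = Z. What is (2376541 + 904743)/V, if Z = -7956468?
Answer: -820321/1989117 ≈ -0.41240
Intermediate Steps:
V = -7956468
(2376541 + 904743)/V = (2376541 + 904743)/(-7956468) = 3281284*(-1/7956468) = -820321/1989117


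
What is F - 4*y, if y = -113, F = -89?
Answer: 363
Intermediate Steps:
F - 4*y = -89 - 4*(-113) = -89 + 452 = 363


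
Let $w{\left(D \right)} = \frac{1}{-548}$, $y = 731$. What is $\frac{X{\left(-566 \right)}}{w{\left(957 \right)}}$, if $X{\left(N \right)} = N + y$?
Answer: $-90420$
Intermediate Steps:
$X{\left(N \right)} = 731 + N$ ($X{\left(N \right)} = N + 731 = 731 + N$)
$w{\left(D \right)} = - \frac{1}{548}$
$\frac{X{\left(-566 \right)}}{w{\left(957 \right)}} = \frac{731 - 566}{- \frac{1}{548}} = 165 \left(-548\right) = -90420$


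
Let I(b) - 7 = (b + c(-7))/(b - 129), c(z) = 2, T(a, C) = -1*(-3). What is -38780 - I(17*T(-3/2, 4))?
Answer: -3025333/78 ≈ -38786.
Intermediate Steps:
T(a, C) = 3
I(b) = 7 + (2 + b)/(-129 + b) (I(b) = 7 + (b + 2)/(b - 129) = 7 + (2 + b)/(-129 + b))
-38780 - I(17*T(-3/2, 4)) = -38780 - (-901 + 8*(17*3))/(-129 + 17*3) = -38780 - (-901 + 8*51)/(-129 + 51) = -38780 - (-901 + 408)/(-78) = -38780 - (-1)*(-493)/78 = -38780 - 1*493/78 = -38780 - 493/78 = -3025333/78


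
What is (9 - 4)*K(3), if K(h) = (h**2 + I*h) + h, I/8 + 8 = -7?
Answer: -1740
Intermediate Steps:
I = -120 (I = -64 + 8*(-7) = -64 - 56 = -120)
K(h) = h**2 - 119*h (K(h) = (h**2 - 120*h) + h = h**2 - 119*h)
(9 - 4)*K(3) = (9 - 4)*(3*(-119 + 3)) = 5*(3*(-116)) = 5*(-348) = -1740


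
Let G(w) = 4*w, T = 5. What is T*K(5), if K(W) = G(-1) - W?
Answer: -45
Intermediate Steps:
K(W) = -4 - W (K(W) = 4*(-1) - W = -4 - W)
T*K(5) = 5*(-4 - 1*5) = 5*(-4 - 5) = 5*(-9) = -45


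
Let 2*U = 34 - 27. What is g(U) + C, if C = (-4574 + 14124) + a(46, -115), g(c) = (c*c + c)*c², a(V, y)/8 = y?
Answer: 141167/16 ≈ 8822.9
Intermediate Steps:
a(V, y) = 8*y
U = 7/2 (U = (34 - 27)/2 = (½)*7 = 7/2 ≈ 3.5000)
g(c) = c²*(c + c²) (g(c) = (c² + c)*c² = (c + c²)*c² = c²*(c + c²))
C = 8630 (C = (-4574 + 14124) + 8*(-115) = 9550 - 920 = 8630)
g(U) + C = (7/2)³*(1 + 7/2) + 8630 = (343/8)*(9/2) + 8630 = 3087/16 + 8630 = 141167/16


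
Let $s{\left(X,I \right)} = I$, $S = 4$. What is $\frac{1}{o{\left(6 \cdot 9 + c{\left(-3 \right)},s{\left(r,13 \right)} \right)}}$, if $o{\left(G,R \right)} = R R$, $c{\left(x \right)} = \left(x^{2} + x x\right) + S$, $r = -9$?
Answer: $\frac{1}{169} \approx 0.0059172$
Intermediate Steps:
$c{\left(x \right)} = 4 + 2 x^{2}$ ($c{\left(x \right)} = \left(x^{2} + x x\right) + 4 = \left(x^{2} + x^{2}\right) + 4 = 2 x^{2} + 4 = 4 + 2 x^{2}$)
$o{\left(G,R \right)} = R^{2}$
$\frac{1}{o{\left(6 \cdot 9 + c{\left(-3 \right)},s{\left(r,13 \right)} \right)}} = \frac{1}{13^{2}} = \frac{1}{169}$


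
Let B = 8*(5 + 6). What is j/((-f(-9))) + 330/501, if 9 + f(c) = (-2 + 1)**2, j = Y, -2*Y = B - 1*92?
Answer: 607/668 ≈ 0.90868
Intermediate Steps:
B = 88 (B = 8*11 = 88)
Y = 2 (Y = -(88 - 1*92)/2 = -(88 - 92)/2 = -1/2*(-4) = 2)
j = 2
f(c) = -8 (f(c) = -9 + (-2 + 1)**2 = -9 + (-1)**2 = -9 + 1 = -8)
j/((-f(-9))) + 330/501 = 2/((-1*(-8))) + 330/501 = 2/8 + 330*(1/501) = 2*(1/8) + 110/167 = 1/4 + 110/167 = 607/668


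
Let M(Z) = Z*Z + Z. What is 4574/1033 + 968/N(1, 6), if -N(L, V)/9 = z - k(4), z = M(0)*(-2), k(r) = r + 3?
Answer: 1288106/65079 ≈ 19.793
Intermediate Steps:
M(Z) = Z + Z² (M(Z) = Z² + Z = Z + Z²)
k(r) = 3 + r
z = 0 (z = (0*(1 + 0))*(-2) = (0*1)*(-2) = 0*(-2) = 0)
N(L, V) = 63 (N(L, V) = -9*(0 - (3 + 4)) = -9*(0 - 1*7) = -9*(0 - 7) = -9*(-7) = 63)
4574/1033 + 968/N(1, 6) = 4574/1033 + 968/63 = 1288106/65079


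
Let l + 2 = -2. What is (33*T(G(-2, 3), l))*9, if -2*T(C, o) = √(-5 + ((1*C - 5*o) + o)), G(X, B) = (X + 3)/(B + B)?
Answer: -99*√402/4 ≈ -496.24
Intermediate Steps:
l = -4 (l = -2 - 2 = -4)
G(X, B) = (3 + X)/(2*B) (G(X, B) = (3 + X)/((2*B)) = (3 + X)*(1/(2*B)) = (3 + X)/(2*B))
T(C, o) = -√(-5 + C - 4*o)/2 (T(C, o) = -√(-5 + ((1*C - 5*o) + o))/2 = -√(-5 + ((C - 5*o) + o))/2 = -√(-5 + (C - 4*o))/2 = -√(-5 + C - 4*o)/2)
(33*T(G(-2, 3), l))*9 = (33*(-√(-5 + (½)*(3 - 2)/3 - 4*(-4))/2))*9 = (33*(-√(-5 + (½)*(⅓)*1 + 16)/2))*9 = (33*(-√(-5 + ⅙ + 16)/2))*9 = (33*(-√402/12))*9 = -11*√402/4*9 = -99*√402/4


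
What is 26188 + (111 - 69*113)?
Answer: 18502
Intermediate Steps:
26188 + (111 - 69*113) = 26188 + (111 - 7797) = 26188 - 7686 = 18502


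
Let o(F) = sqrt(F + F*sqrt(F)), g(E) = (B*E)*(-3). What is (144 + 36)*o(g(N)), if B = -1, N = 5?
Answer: 180*sqrt(15 + 15*sqrt(15)) ≈ 1538.9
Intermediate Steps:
g(E) = 3*E (g(E) = -E*(-3) = 3*E)
o(F) = sqrt(F + F**(3/2))
(144 + 36)*o(g(N)) = (144 + 36)*sqrt(3*5 + (3*5)**(3/2)) = 180*sqrt(15 + 15**(3/2)) = 180*sqrt(15 + 15*sqrt(15))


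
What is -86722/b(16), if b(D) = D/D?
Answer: -86722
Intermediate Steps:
b(D) = 1
-86722/b(16) = -86722/1 = -86722*1 = -86722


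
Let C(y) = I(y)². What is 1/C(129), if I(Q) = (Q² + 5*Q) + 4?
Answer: 1/298944100 ≈ 3.3451e-9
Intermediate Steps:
I(Q) = 4 + Q² + 5*Q
C(y) = (4 + y² + 5*y)²
1/C(129) = 1/((4 + 129² + 5*129)²) = 1/((4 + 16641 + 645)²) = 1/(17290²) = 1/298944100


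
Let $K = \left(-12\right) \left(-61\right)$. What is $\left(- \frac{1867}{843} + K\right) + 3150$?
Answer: $\frac{3270659}{843} \approx 3879.8$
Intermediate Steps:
$K = 732$
$\left(- \frac{1867}{843} + K\right) + 3150 = \left(- \frac{1867}{843} + 732\right) + 3150 = \frac{615209}{843} + 3150 = \frac{3270659}{843}$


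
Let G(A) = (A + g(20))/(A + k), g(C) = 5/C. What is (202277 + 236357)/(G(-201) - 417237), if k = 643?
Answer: -775504912/737675819 ≈ -1.0513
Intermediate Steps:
G(A) = (¼ + A)/(643 + A) (G(A) = (A + 5/20)/(A + 643) = (A + 5*(1/20))/(643 + A) = (A + ¼)/(643 + A) = (¼ + A)/(643 + A))
(202277 + 236357)/(G(-201) - 417237) = (202277 + 236357)/((¼ - 201)/(643 - 201) - 417237) = 438634/(-803/4/442 - 417237) = 438634/((1/442)*(-803/4) - 417237) = 438634/(-803/1768 - 417237) = 438634/(-737675819/1768) = 438634*(-1768/737675819) = -775504912/737675819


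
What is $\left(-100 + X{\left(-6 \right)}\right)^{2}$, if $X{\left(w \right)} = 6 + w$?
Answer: $10000$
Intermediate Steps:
$\left(-100 + X{\left(-6 \right)}\right)^{2} = \left(-100 + \left(6 - 6\right)\right)^{2} = \left(-100 + 0\right)^{2} = \left(-100\right)^{2} = 10000$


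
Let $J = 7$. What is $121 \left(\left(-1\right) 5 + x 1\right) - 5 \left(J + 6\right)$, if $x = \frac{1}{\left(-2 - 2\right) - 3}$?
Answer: $- \frac{4811}{7} \approx -687.29$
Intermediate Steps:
$x = - \frac{1}{7}$ ($x = \frac{1}{\left(-2 - 2\right) - 3} = \frac{1}{-4 - 3} = \frac{1}{-7} = - \frac{1}{7} \approx -0.14286$)
$121 \left(\left(-1\right) 5 + x 1\right) - 5 \left(J + 6\right) = 121 \left(\left(-1\right) 5 - \frac{1}{7}\right) - 5 \left(7 + 6\right) = 121 \left(-5 - \frac{1}{7}\right) - 65 = 121 \left(- \frac{36}{7}\right) - 65 = - \frac{4356}{7} - 65 = - \frac{4811}{7}$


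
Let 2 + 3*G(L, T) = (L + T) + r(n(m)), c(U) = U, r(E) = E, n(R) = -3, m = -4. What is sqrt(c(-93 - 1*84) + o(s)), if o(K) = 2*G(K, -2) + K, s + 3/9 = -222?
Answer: I*sqrt(4970)/3 ≈ 23.499*I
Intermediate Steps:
s = -667/3 (s = -1/3 - 222 = -667/3 ≈ -222.33)
G(L, T) = -5/3 + L/3 + T/3 (G(L, T) = -2/3 + ((L + T) - 3)/3 = -2/3 + (-3 + L + T)/3 = -2/3 + (-1 + L/3 + T/3) = -5/3 + L/3 + T/3)
o(K) = -14/3 + 5*K/3 (o(K) = 2*(-5/3 + K/3 + (1/3)*(-2)) + K = 2*(-5/3 + K/3 - 2/3) + K = 2*(-7/3 + K/3) + K = (-14/3 + 2*K/3) + K = -14/3 + 5*K/3)
sqrt(c(-93 - 1*84) + o(s)) = sqrt((-93 - 1*84) + (-14/3 + (5/3)*(-667/3))) = sqrt((-93 - 84) + (-14/3 - 3335/9)) = sqrt(-177 - 3377/9) = sqrt(-4970/9) = I*sqrt(4970)/3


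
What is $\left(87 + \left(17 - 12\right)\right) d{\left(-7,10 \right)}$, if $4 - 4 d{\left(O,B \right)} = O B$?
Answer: $1702$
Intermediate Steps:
$d{\left(O,B \right)} = 1 - \frac{B O}{4}$ ($d{\left(O,B \right)} = 1 - \frac{O B}{4} = 1 - \frac{B O}{4}$)
$\left(87 + \left(17 - 12\right)\right) d{\left(-7,10 \right)} = \left(87 + \left(17 - 12\right)\right) \left(1 - \frac{5}{2} \left(-7\right)\right) = \left(87 + \left(17 - 12\right)\right) \left(1 + \frac{35}{2}\right) = \left(87 + 5\right) \frac{37}{2} = 92 \cdot \frac{37}{2} = 1702$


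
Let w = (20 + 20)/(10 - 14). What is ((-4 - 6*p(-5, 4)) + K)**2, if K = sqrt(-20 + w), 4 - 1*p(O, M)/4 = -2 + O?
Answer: (268 - I*sqrt(30))**2 ≈ 71794.0 - 2935.8*I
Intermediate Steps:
p(O, M) = 24 - 4*O (p(O, M) = 16 - 4*(-2 + O) = 16 + (8 - 4*O) = 24 - 4*O)
w = -10 (w = 40/(-4) = 40*(-1/4) = -10)
K = I*sqrt(30) (K = sqrt(-20 - 10) = sqrt(-30) = I*sqrt(30) ≈ 5.4772*I)
((-4 - 6*p(-5, 4)) + K)**2 = ((-4 - 6*(24 - 4*(-5))) + I*sqrt(30))**2 = ((-4 - 6*(24 + 20)) + I*sqrt(30))**2 = ((-4 - 6*44) + I*sqrt(30))**2 = ((-4 - 264) + I*sqrt(30))**2 = (-268 + I*sqrt(30))**2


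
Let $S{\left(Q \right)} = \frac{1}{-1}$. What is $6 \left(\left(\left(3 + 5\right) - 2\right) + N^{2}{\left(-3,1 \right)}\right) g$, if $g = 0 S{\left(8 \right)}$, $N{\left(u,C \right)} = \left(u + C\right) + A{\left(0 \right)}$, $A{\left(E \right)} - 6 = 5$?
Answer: $0$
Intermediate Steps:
$A{\left(E \right)} = 11$ ($A{\left(E \right)} = 6 + 5 = 11$)
$S{\left(Q \right)} = -1$
$N{\left(u,C \right)} = 11 + C + u$ ($N{\left(u,C \right)} = \left(u + C\right) + 11 = \left(C + u\right) + 11 = 11 + C + u$)
$g = 0$ ($g = 0 \left(-1\right) = 0$)
$6 \left(\left(\left(3 + 5\right) - 2\right) + N^{2}{\left(-3,1 \right)}\right) g = 6 \left(\left(\left(3 + 5\right) - 2\right) + \left(11 + 1 - 3\right)^{2}\right) 0 = 6 \left(\left(8 - 2\right) + 9^{2}\right) 0 = 6 \left(6 + 81\right) 0 = 6 \cdot 87 \cdot 0 = 522 \cdot 0 = 0$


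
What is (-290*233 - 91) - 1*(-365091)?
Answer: 297430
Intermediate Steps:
(-290*233 - 91) - 1*(-365091) = (-67570 - 91) + 365091 = -67661 + 365091 = 297430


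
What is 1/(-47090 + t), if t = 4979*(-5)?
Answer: -1/71985 ≈ -1.3892e-5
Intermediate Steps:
t = -24895
1/(-47090 + t) = 1/(-47090 - 24895) = 1/(-71985) = -1/71985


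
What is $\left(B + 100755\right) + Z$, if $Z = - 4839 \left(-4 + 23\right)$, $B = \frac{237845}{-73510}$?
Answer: $\frac{129535859}{14702} \approx 8810.8$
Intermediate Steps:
$B = - \frac{47569}{14702}$ ($B = 237845 \left(- \frac{1}{73510}\right) = - \frac{47569}{14702} \approx -3.2355$)
$Z = -91941$ ($Z = \left(-4839\right) 19 = -91941$)
$\left(B + 100755\right) + Z = \left(- \frac{47569}{14702} + 100755\right) - 91941 = \frac{1481252441}{14702} - 91941 = \frac{129535859}{14702}$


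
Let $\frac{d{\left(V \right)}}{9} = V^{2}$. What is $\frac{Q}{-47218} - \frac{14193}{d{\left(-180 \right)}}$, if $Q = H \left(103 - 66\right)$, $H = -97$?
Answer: $\frac{20910407}{764931600} \approx 0.027336$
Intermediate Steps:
$d{\left(V \right)} = 9 V^{2}$
$Q = -3589$ ($Q = - 97 \left(103 - 66\right) = \left(-97\right) 37 = -3589$)
$\frac{Q}{-47218} - \frac{14193}{d{\left(-180 \right)}} = - \frac{3589}{-47218} - \frac{14193}{9 \left(-180\right)^{2}} = \left(-3589\right) \left(- \frac{1}{47218}\right) - \frac{14193}{9 \cdot 32400} = \frac{3589}{47218} - \frac{14193}{291600} = \frac{3589}{47218} - \frac{1577}{32400} = \frac{20910407}{764931600}$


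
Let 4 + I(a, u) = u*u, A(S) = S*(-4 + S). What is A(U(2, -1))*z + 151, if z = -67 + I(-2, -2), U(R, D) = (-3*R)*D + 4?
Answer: -3869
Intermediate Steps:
U(R, D) = 4 - 3*D*R (U(R, D) = -3*D*R + 4 = 4 - 3*D*R)
I(a, u) = -4 + u² (I(a, u) = -4 + u*u = -4 + u²)
z = -67 (z = -67 + (-4 + (-2)²) = -67 + (-4 + 4) = -67 + 0 = -67)
A(U(2, -1))*z + 151 = ((4 - 3*(-1)*2)*(-4 + (4 - 3*(-1)*2)))*(-67) + 151 = ((4 + 6)*(-4 + (4 + 6)))*(-67) + 151 = (10*(-4 + 10))*(-67) + 151 = (10*6)*(-67) + 151 = 60*(-67) + 151 = -4020 + 151 = -3869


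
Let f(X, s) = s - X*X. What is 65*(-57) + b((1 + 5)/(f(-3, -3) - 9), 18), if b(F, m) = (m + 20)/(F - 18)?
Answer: -237253/64 ≈ -3707.1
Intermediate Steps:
f(X, s) = s - X²
b(F, m) = (20 + m)/(-18 + F)
65*(-57) + b((1 + 5)/(f(-3, -3) - 9), 18) = 65*(-57) + (20 + 18)/(-18 + (1 + 5)/((-3 - 1*(-3)²) - 9)) = -3705 + 38/(-18 + 6/((-3 - 1*9) - 9)) = -3705 + 38/(-18 + 6/((-3 - 9) - 9)) = -3705 + 38/(-18 + 6/(-12 - 9)) = -3705 + 38/(-18 + 6/(-21)) = -3705 + 38/(-18 + 6*(-1/21)) = -3705 + 38/(-18 - 2/7) = -3705 + 38/(-128/7) = -3705 - 7/128*38 = -3705 - 133/64 = -237253/64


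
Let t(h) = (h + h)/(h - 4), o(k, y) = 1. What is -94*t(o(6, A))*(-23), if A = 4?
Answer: -4324/3 ≈ -1441.3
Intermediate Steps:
t(h) = 2*h/(-4 + h) (t(h) = (2*h)/(-4 + h) = 2*h/(-4 + h))
-94*t(o(6, A))*(-23) = -188/(-4 + 1)*(-23) = -188/(-3)*(-23) = -188*(-1)/3*(-23) = -94*(-⅔)*(-23) = (188/3)*(-23) = -4324/3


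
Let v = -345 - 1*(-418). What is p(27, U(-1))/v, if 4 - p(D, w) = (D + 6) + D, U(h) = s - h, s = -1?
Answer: -56/73 ≈ -0.76712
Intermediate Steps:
U(h) = -1 - h
v = 73 (v = -345 + 418 = 73)
p(D, w) = -2 - 2*D (p(D, w) = 4 - ((D + 6) + D) = 4 - ((6 + D) + D) = 4 - (6 + 2*D) = 4 + (-6 - 2*D) = -2 - 2*D)
p(27, U(-1))/v = (-2 - 2*27)/73 = (-2 - 54)*(1/73) = -56*1/73 = -56/73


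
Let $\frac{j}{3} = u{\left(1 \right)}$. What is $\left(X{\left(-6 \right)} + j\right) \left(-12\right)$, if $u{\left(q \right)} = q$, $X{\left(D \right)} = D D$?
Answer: $-468$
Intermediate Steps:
$X{\left(D \right)} = D^{2}$
$j = 3$ ($j = 3 \cdot 1 = 3$)
$\left(X{\left(-6 \right)} + j\right) \left(-12\right) = \left(\left(-6\right)^{2} + 3\right) \left(-12\right) = \left(36 + 3\right) \left(-12\right) = 39 \left(-12\right) = -468$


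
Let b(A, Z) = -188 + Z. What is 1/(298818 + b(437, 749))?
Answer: 1/299379 ≈ 3.3402e-6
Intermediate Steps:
1/(298818 + b(437, 749)) = 1/(298818 + (-188 + 749)) = 1/(298818 + 561) = 1/299379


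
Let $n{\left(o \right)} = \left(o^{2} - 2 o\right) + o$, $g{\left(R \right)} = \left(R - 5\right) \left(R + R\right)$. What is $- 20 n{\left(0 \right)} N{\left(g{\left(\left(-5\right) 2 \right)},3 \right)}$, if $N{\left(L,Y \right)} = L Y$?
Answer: $0$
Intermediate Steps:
$g{\left(R \right)} = 2 R \left(-5 + R\right)$ ($g{\left(R \right)} = \left(-5 + R\right) 2 R = 2 R \left(-5 + R\right)$)
$n{\left(o \right)} = o^{2} - o$
$- 20 n{\left(0 \right)} N{\left(g{\left(\left(-5\right) 2 \right)},3 \right)} = - 20 \cdot 0 \left(-1 + 0\right) 2 \left(\left(-5\right) 2\right) \left(-5 - 10\right) 3 = - 20 \cdot 0 \left(-1\right) 2 \left(-10\right) \left(-5 - 10\right) 3 = \left(-20\right) 0 \cdot 2 \left(-10\right) \left(-15\right) 3 = 0 \cdot 300 \cdot 3 = 0 \cdot 900 = 0$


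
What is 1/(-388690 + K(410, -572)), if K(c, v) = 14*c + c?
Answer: -1/382540 ≈ -2.6141e-6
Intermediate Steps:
K(c, v) = 15*c
1/(-388690 + K(410, -572)) = 1/(-388690 + 15*410) = 1/(-388690 + 6150) = 1/(-382540) = -1/382540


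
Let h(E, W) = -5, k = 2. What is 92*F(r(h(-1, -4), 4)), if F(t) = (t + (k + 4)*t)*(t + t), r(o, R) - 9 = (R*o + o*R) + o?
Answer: 1669248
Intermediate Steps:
r(o, R) = 9 + o + 2*R*o (r(o, R) = 9 + ((R*o + o*R) + o) = 9 + ((R*o + R*o) + o) = 9 + (2*R*o + o) = 9 + (o + 2*R*o) = 9 + o + 2*R*o)
F(t) = 14*t² (F(t) = (t + (2 + 4)*t)*(t + t) = (t + 6*t)*(2*t) = (7*t)*(2*t) = 14*t²)
92*F(r(h(-1, -4), 4)) = 92*(14*(9 - 5 + 2*4*(-5))²) = 92*(14*(9 - 5 - 40)²) = 92*(14*(-36)²) = 92*(14*1296) = 92*18144 = 1669248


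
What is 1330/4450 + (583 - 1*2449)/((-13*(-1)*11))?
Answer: -811351/63635 ≈ -12.750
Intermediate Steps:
1330/4450 + (583 - 1*2449)/((-13*(-1)*11)) = 1330*(1/4450) + (583 - 2449)/((13*11)) = 133/445 - 1866/143 = -811351/63635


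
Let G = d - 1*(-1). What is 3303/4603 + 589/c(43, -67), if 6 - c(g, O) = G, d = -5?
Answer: 2744197/46030 ≈ 59.618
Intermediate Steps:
G = -4 (G = -5 - 1*(-1) = -5 + 1 = -4)
c(g, O) = 10 (c(g, O) = 6 - 1*(-4) = 6 + 4 = 10)
3303/4603 + 589/c(43, -67) = 3303/4603 + 589/10 = 2744197/46030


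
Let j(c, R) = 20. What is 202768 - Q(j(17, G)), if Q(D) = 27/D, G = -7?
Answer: 4055333/20 ≈ 2.0277e+5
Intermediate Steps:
202768 - Q(j(17, G)) = 202768 - 27/20 = 4055333/20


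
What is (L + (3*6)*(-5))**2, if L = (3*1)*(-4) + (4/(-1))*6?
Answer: 15876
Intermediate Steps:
L = -36 (L = 3*(-4) + (4*(-1))*6 = -12 - 4*6 = -12 - 24 = -36)
(L + (3*6)*(-5))**2 = (-36 + (3*6)*(-5))**2 = (-36 + 18*(-5))**2 = (-36 - 90)**2 = (-126)**2 = 15876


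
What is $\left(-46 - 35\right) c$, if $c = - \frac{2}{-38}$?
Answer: $- \frac{81}{19} \approx -4.2632$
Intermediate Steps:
$c = \frac{1}{19}$ ($c = \left(-2\right) \left(- \frac{1}{38}\right) = \frac{1}{19} \approx 0.052632$)
$\left(-46 - 35\right) c = \left(-46 - 35\right) \frac{1}{19} = \left(-81\right) \frac{1}{19} = - \frac{81}{19}$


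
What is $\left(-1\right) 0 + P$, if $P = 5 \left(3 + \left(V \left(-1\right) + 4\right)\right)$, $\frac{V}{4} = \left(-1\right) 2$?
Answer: $75$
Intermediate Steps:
$V = -8$ ($V = 4 \left(\left(-1\right) 2\right) = 4 \left(-2\right) = -8$)
$P = 75$ ($P = 5 \left(3 + \left(\left(-8\right) \left(-1\right) + 4\right)\right) = 5 \left(3 + \left(8 + 4\right)\right) = 5 \left(3 + 12\right) = 5 \cdot 15 = 75$)
$\left(-1\right) 0 + P = \left(-1\right) 0 + 75 = 0 + 75 = 75$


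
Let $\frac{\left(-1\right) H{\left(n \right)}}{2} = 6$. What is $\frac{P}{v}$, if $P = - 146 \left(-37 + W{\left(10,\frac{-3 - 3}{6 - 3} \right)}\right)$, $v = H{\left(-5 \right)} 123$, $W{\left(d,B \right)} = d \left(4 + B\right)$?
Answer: $- \frac{1241}{738} \approx -1.6816$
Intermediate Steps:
$H{\left(n \right)} = -12$ ($H{\left(n \right)} = \left(-2\right) 6 = -12$)
$v = -1476$ ($v = \left(-12\right) 123 = -1476$)
$P = 2482$ ($P = - 146 \left(-37 + 10 \left(4 + \frac{-3 - 3}{6 - 3}\right)\right) = - 146 \left(-37 + 10 \left(4 - \frac{6}{3}\right)\right) = - 146 \left(-37 + 10 \left(4 - 2\right)\right) = - 146 \left(-37 + 10 \cdot 2\right) = - 146 \left(-37 + 20\right) = \left(-146\right) \left(-17\right) = 2482$)
$\frac{P}{v} = \frac{2482}{-1476} = 2482 \left(- \frac{1}{1476}\right) = - \frac{1241}{738}$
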